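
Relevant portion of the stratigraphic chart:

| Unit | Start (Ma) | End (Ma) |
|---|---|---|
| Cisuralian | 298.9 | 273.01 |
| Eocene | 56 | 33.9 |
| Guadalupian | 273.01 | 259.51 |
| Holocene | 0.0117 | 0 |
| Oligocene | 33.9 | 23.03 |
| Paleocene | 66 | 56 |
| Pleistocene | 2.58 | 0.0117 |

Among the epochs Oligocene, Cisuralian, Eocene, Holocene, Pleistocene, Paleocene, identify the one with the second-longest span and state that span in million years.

Eocene, 22.1 million years

Durations: Oligocene 10.87; Cisuralian 25.89; Eocene 22.1; Holocene 0.0117; Pleistocene 2.5683; Paleocene 10 Myr.
Sorted longest-first: Cisuralian (25.89), Eocene (22.1), Oligocene (10.87), Paleocene (10), Pleistocene (2.5683), Holocene (0.0117).
The second longest is Eocene at 22.1 Myr.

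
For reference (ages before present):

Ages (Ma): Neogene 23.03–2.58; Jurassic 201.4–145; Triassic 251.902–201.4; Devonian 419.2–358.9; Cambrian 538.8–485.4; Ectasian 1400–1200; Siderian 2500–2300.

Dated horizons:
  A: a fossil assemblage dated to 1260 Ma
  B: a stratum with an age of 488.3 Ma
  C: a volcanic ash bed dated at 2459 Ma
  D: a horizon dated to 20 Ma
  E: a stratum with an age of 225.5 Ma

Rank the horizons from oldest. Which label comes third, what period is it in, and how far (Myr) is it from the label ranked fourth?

B, in the Cambrian; 262.8 million years to E

Sorted oldest-first by Ma: C (2459), A (1260), B (488.3), E (225.5), D (20).
The third oldest is B at 488.3 Ma, which lies in 538.8–485.4 Ma: the Cambrian.
The fourth oldest is E at 225.5 Ma; separation = |488.3 − 225.5| = 262.8 Myr.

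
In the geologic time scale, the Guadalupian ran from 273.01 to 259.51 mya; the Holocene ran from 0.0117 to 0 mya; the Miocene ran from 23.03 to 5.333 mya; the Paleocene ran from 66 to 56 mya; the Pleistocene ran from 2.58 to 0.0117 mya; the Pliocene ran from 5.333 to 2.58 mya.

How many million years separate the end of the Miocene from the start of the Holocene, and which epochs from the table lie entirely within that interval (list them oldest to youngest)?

5.3213 million years; Pliocene, Pleistocene

End of Miocene = 5.333 Ma; start of Holocene = 0.0117 Ma.
Gap = 5.333 − 0.0117 = 5.3213 Myr.
Epochs wholly inside 5.333–0.0117 Ma: Pliocene (5.333–2.58), Pleistocene (2.58–0.0117).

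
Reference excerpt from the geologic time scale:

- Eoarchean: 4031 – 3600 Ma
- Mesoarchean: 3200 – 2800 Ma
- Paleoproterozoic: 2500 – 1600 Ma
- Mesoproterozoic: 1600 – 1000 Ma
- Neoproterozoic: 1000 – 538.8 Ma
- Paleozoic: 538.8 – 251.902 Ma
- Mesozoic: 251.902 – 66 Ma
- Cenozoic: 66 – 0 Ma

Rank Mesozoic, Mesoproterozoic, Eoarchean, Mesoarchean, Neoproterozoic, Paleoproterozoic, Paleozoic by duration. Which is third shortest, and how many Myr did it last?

Start − end for each: Mesozoic 251.902 − 66 = 185.902; Mesoproterozoic 1600 − 1000 = 600; Eoarchean 4031 − 3600 = 431; Mesoarchean 3200 − 2800 = 400; Neoproterozoic 1000 − 538.8 = 461.2; Paleoproterozoic 2500 − 1600 = 900; Paleozoic 538.8 − 251.902 = 286.898.
Ranking these from shortest: Mesozoic < Paleozoic < Mesoarchean < Eoarchean < Neoproterozoic < Mesoproterozoic < Paleoproterozoic.
Position 3 in that ranking is Mesoarchean, which lasted 400 Myr.

Mesoarchean, 400 million years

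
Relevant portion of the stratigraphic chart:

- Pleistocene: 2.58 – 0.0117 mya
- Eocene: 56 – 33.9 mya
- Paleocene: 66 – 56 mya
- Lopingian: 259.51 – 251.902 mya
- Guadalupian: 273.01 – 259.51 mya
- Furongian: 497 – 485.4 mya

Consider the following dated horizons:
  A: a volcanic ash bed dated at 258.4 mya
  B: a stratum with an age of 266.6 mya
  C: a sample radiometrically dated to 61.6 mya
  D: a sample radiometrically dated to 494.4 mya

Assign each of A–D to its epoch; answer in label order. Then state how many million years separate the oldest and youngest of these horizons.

A — Lopingian; B — Guadalupian; C — Paleocene; D — Furongian; span 432.8 million years

Match each age against the start–end ranges in the excerpt: A = 258.4 Ma → Lopingian (259.51–251.902); B = 266.6 Ma → Guadalupian (273.01–259.51); C = 61.6 Ma → Paleocene (66–56); D = 494.4 Ma → Furongian (497–485.4).
The largest age is 494.4 Ma and the smallest is 61.6 Ma; their difference is 432.8 Myr.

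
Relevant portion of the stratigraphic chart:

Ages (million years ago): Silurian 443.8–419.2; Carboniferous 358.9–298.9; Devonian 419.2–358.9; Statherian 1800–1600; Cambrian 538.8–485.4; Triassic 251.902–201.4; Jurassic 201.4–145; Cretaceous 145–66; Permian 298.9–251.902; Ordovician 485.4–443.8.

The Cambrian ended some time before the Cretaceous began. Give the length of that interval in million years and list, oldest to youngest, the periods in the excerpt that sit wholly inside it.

340.4 million years; Ordovician, Silurian, Devonian, Carboniferous, Permian, Triassic, Jurassic

The Cambrian closes at 485.4 Ma and the Cretaceous opens at 145 Ma, so the interval is 485.4 − 145 = 340.4 Myr.
A period fits inside if it starts at or after 485.4 Ma and ends at or before 145 Ma; oldest first that gives Ordovician, Silurian, Devonian, Carboniferous, Permian, Triassic, Jurassic.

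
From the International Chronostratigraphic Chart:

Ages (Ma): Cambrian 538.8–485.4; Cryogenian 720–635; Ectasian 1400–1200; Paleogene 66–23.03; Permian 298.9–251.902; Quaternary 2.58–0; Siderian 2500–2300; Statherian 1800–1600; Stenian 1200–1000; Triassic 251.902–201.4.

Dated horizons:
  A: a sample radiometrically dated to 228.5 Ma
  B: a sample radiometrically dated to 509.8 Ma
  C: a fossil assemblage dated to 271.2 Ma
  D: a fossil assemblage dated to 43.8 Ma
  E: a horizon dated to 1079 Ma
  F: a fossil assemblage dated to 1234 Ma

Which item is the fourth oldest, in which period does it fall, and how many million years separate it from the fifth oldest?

C, in the Permian; 42.7 million years to A

Sorted oldest-first by Ma: F (1234), E (1079), B (509.8), C (271.2), A (228.5), D (43.8).
The fourth oldest is C at 271.2 Ma, which lies in 298.9–251.902 Ma: the Permian.
The fifth oldest is A at 228.5 Ma; separation = |271.2 − 228.5| = 42.7 Myr.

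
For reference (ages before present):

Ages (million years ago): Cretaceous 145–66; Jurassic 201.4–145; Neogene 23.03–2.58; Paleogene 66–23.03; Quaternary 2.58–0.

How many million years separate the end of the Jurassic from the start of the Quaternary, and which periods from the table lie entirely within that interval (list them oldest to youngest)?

The Jurassic closes at 145 Ma and the Quaternary opens at 2.58 Ma, so the interval is 145 − 2.58 = 142.42 Myr.
A period fits inside if it starts at or after 145 Ma and ends at or before 2.58 Ma; oldest first that gives Cretaceous, Paleogene, Neogene.

142.42 million years; Cretaceous, Paleogene, Neogene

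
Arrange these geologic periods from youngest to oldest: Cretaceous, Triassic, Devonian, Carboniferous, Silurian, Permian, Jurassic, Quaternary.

Group by era (each group listed oldest first) — Paleozoic: Silurian, Devonian, Carboniferous, Permian; Mesozoic: Triassic, Jurassic, Cretaceous; Cenozoic: Quaternary. The eras run Paleozoic → Mesozoic → Cenozoic. Concatenating the groups in that era order and then reversing gives youngest to oldest.

Quaternary, then Cretaceous, then Jurassic, then Triassic, then Permian, then Carboniferous, then Devonian, then Silurian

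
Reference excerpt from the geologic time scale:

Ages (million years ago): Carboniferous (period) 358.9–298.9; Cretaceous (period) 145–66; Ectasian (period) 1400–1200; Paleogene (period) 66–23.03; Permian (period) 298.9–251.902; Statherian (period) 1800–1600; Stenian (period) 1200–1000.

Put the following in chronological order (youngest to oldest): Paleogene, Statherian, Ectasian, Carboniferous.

The oldest of these is Statherian (starts 1800 Ma) and the youngest is Paleogene (ends 23.03 Ma).
In between, by decreasing start age: Ectasian (1400), Carboniferous (358.9).
Listing youngest first means reversing that sequence.

Paleogene, then Carboniferous, then Ectasian, then Statherian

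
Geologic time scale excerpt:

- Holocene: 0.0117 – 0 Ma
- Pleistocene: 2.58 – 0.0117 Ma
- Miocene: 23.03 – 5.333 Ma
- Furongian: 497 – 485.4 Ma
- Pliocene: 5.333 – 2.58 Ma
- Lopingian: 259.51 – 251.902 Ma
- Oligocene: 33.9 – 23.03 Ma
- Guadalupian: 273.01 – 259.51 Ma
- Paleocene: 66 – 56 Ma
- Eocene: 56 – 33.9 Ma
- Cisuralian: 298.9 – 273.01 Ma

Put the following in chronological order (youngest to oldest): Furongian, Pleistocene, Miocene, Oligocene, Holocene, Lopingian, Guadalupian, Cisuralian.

The oldest of these is Furongian (starts 497 Ma) and the youngest is Holocene (ends 0 Ma).
In between, by decreasing start age: Cisuralian (298.9), Guadalupian (273.01), Lopingian (259.51), Oligocene (33.9), Miocene (23.03), Pleistocene (2.58).
Listing youngest first means reversing that sequence.

Holocene, then Pleistocene, then Miocene, then Oligocene, then Lopingian, then Guadalupian, then Cisuralian, then Furongian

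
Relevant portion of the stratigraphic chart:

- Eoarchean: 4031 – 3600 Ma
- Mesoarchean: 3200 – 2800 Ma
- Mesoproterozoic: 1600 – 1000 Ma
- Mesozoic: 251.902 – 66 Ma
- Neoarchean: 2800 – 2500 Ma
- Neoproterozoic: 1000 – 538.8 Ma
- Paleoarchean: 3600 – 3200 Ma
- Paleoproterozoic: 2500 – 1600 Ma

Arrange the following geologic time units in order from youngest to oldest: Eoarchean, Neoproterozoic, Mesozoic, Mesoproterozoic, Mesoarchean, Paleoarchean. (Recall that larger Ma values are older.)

Mesozoic, Neoproterozoic, Mesoproterozoic, Mesoarchean, Paleoarchean, Eoarchean

Read off each span (Ma): Eoarchean 4031–3600; Neoproterozoic 1000–538.8; Mesozoic 251.902–66; Mesoproterozoic 1600–1000; Mesoarchean 3200–2800; Paleoarchean 3600–3200.
Larger Ma is older, so oldest→youngest is Eoarchean, Paleoarchean, Mesoarchean, Mesoproterozoic, Neoproterozoic, Mesozoic; reverse it for youngest→oldest.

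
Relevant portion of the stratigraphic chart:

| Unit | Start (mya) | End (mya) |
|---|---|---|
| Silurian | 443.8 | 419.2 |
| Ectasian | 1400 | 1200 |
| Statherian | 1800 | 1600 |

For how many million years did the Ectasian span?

200 million years

1400 − 1200 = 200 million years.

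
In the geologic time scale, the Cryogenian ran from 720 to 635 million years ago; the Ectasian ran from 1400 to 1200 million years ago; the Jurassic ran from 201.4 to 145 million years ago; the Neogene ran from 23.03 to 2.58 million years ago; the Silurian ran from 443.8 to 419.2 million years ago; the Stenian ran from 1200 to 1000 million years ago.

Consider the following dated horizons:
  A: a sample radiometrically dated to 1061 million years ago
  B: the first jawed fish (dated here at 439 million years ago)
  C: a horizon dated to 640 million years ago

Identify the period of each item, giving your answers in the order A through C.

A — Stenian; B — Silurian; C — Cryogenian

A: 1061 Ma lies in 1200–1000 Ma, so Stenian.
B: 439 Ma lies in 443.8–419.2 Ma, so Silurian.
C: 640 Ma lies in 720–635 Ma, so Cryogenian.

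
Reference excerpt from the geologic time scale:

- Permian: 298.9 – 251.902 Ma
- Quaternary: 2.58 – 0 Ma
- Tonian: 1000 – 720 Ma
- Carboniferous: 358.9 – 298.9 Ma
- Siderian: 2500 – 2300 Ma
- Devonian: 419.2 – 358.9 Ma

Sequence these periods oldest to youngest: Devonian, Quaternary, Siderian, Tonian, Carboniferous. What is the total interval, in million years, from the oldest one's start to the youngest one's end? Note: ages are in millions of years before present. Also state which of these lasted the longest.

Siderian → Tonian → Devonian → Carboniferous → Quaternary; total span 2500 Myr; longest is Tonian

From the excerpt: Devonian 419.2–358.9; Quaternary 2.58–0; Siderian 2500–2300; Tonian 1000–720; Carboniferous 358.9–298.9 (Ma).
Larger Ma is earlier, so the oldest is Siderian and the youngest is Quaternary; oldest to youngest: Siderian, Tonian, Devonian, Carboniferous, Quaternary.
Oldest start 2500 minus youngest end 0 gives 2500 Myr overall.
Individual lengths (start − end): Siderian 200; Devonian 60.3; Quaternary 2.58; Carboniferous 60; Tonian 280. The largest is Tonian at 280 Myr.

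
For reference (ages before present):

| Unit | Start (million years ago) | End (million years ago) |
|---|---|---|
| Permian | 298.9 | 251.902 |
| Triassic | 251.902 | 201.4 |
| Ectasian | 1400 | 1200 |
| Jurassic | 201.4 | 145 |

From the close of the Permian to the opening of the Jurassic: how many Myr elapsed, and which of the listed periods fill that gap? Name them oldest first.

50.502 million years; Triassic

The Permian closes at 251.902 Ma and the Jurassic opens at 201.4 Ma, so the interval is 251.902 − 201.4 = 50.502 Myr.
A period fits inside if it starts at or after 251.902 Ma and ends at or before 201.4 Ma; oldest first that gives Triassic.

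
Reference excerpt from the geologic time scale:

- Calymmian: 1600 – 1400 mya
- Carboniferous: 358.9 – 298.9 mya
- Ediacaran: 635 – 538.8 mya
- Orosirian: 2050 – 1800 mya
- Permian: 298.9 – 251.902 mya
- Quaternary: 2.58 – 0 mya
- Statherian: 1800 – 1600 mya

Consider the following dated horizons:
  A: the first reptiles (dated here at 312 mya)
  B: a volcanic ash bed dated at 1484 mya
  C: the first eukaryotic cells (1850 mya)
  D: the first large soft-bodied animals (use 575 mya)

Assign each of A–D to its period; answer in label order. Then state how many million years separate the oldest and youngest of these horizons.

Match each age against the start–end ranges in the excerpt: A = 312 Ma → Carboniferous (358.9–298.9); B = 1484 Ma → Calymmian (1600–1400); C = 1850 Ma → Orosirian (2050–1800); D = 575 Ma → Ediacaran (635–538.8).
The largest age is 1850 Ma and the smallest is 312 Ma; their difference is 1538 Myr.

A — Carboniferous; B — Calymmian; C — Orosirian; D — Ediacaran; span 1538 million years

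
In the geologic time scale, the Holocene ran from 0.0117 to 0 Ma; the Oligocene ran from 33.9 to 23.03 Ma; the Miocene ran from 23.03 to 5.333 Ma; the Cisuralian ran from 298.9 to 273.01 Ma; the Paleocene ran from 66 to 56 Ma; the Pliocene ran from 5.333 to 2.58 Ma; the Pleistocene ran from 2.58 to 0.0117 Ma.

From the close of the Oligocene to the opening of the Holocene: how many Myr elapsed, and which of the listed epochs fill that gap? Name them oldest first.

The Oligocene closes at 23.03 Ma and the Holocene opens at 0.0117 Ma, so the interval is 23.03 − 0.0117 = 23.0183 Myr.
An epoch fits inside if it starts at or after 23.03 Ma and ends at or before 0.0117 Ma; oldest first that gives Miocene, Pliocene, Pleistocene.

23.0183 million years; Miocene, Pliocene, Pleistocene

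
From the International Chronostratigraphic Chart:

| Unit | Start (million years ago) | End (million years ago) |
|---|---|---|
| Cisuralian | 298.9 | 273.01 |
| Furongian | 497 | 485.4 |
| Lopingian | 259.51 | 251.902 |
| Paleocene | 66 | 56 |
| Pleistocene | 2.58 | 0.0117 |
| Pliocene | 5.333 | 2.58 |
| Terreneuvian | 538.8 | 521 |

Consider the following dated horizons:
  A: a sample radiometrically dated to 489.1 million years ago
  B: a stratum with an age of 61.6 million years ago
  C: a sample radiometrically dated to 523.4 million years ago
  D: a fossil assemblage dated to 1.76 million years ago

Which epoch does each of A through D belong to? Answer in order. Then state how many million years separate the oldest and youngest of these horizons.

Match each age against the start–end ranges in the excerpt: A = 489.1 Ma → Furongian (497–485.4); B = 61.6 Ma → Paleocene (66–56); C = 523.4 Ma → Terreneuvian (538.8–521); D = 1.76 Ma → Pleistocene (2.58–0.0117).
The largest age is 523.4 Ma and the smallest is 1.76 Ma; their difference is 521.64 Myr.

A — Furongian; B — Paleocene; C — Terreneuvian; D — Pleistocene; span 521.64 million years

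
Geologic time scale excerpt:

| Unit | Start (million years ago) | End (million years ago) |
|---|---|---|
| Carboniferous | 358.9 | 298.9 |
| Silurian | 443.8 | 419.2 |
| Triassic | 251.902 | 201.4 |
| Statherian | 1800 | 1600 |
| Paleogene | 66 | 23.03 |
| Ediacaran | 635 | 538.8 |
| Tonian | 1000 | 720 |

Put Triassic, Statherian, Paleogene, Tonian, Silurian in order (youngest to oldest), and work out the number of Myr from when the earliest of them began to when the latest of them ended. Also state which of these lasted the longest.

Start ages (Ma): Statherian 1800, Tonian 1000, Silurian 443.8, Triassic 251.902, Paleogene 66.
Ordered youngest to oldest: Paleogene, Triassic, Silurian, Tonian, Statherian.
Span = 1800 − 23.03 = 1776.97 Myr.
Durations: Tonian 280, Paleogene 42.97, Triassic 50.502, Silurian 24.6, Statherian 200 → longest is Tonian (280 Myr).

Paleogene, Triassic, Silurian, Tonian, Statherian; total span 1776.97 Myr; longest is Tonian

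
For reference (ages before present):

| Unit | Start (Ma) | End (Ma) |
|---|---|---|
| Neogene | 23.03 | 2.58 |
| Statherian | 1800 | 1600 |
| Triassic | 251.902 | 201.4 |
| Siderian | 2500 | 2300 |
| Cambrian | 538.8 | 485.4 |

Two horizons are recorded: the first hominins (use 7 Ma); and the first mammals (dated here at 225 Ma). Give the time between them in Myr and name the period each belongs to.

Elapsed time: 225 − 7 = 218 Myr.
7 Ma lies within 23.03–2.58 Ma: Neogene.
225 Ma lies within 251.902–201.4 Ma: Triassic.

218 million years apart; the first in the Neogene, the second in the Triassic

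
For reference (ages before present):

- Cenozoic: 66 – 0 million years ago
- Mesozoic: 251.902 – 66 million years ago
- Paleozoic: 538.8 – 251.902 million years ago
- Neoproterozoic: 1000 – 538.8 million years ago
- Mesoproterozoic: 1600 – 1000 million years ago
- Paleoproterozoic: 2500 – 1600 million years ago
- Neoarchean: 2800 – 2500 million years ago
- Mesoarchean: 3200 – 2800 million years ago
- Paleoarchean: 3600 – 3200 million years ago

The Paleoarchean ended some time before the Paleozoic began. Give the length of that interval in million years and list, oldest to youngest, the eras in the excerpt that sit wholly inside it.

The Paleoarchean closes at 3200 Ma and the Paleozoic opens at 538.8 Ma, so the interval is 3200 − 538.8 = 2661.2 Myr.
An era fits inside if it starts at or after 3200 Ma and ends at or before 538.8 Ma; oldest first that gives Mesoarchean, Neoarchean, Paleoproterozoic, Mesoproterozoic, Neoproterozoic.

2661.2 million years; Mesoarchean, Neoarchean, Paleoproterozoic, Mesoproterozoic, Neoproterozoic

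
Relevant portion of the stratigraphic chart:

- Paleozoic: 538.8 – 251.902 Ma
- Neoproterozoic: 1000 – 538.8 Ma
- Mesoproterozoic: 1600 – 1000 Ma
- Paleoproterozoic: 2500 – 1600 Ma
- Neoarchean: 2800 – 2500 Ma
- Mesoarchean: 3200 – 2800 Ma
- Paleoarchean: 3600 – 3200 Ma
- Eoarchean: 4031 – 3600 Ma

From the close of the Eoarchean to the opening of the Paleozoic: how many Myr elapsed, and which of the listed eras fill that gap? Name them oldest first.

3061.2 million years; Paleoarchean, Mesoarchean, Neoarchean, Paleoproterozoic, Mesoproterozoic, Neoproterozoic

End of Eoarchean = 3600 Ma; start of Paleozoic = 538.8 Ma.
Gap = 3600 − 538.8 = 3061.2 Myr.
Eras wholly inside 3600–538.8 Ma: Paleoarchean (3600–3200), Mesoarchean (3200–2800), Neoarchean (2800–2500), Paleoproterozoic (2500–1600), Mesoproterozoic (1600–1000), Neoproterozoic (1000–538.8).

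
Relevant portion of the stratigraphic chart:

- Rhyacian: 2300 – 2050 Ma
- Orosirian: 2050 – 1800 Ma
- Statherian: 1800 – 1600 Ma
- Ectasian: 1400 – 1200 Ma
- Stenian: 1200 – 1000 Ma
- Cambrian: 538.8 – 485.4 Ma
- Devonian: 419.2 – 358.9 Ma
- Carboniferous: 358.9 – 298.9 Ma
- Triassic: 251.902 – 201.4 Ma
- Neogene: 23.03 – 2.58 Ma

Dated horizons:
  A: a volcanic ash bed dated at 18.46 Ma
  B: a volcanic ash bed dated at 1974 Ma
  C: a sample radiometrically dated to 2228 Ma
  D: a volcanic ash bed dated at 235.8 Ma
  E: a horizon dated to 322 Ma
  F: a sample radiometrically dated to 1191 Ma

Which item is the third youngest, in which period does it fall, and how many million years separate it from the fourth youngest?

E, in the Carboniferous; 869 million years to F

Sorted youngest-first by Ma: A (18.46), D (235.8), E (322), F (1191), B (1974), C (2228).
The third youngest is E at 322 Ma, which lies in 358.9–298.9 Ma: the Carboniferous.
The fourth youngest is F at 1191 Ma; separation = |322 − 1191| = 869 Myr.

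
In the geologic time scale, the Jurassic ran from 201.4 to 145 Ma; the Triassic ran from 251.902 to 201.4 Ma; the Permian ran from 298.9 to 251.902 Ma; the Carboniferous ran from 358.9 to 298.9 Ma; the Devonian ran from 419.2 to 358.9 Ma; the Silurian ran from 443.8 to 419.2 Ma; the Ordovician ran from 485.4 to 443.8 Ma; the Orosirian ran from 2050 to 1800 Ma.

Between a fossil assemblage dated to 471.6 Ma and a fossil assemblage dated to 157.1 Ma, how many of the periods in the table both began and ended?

5

471.6 Ma sits inside the Ordovician (485.4–443.8) and 157.1 Ma inside the Jurassic (201.4–145); neither of those is wholly between the two dates.
The listed periods lying completely between them are Silurian, Devonian, Carboniferous, Permian, Triassic — 5 in all.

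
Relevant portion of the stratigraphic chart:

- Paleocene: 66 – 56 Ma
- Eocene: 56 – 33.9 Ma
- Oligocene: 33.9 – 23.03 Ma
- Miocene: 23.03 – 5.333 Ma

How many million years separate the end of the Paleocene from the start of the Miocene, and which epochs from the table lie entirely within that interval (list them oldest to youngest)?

The Paleocene closes at 56 Ma and the Miocene opens at 23.03 Ma, so the interval is 56 − 23.03 = 32.97 Myr.
An epoch fits inside if it starts at or after 56 Ma and ends at or before 23.03 Ma; oldest first that gives Eocene, Oligocene.

32.97 million years; Eocene, Oligocene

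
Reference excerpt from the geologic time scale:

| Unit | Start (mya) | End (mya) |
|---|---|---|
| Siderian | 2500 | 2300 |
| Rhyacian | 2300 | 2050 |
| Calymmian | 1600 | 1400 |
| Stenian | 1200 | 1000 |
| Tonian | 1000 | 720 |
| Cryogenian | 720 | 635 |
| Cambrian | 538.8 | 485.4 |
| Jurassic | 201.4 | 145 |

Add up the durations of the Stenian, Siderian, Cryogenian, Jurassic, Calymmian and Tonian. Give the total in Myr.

1021.4 million years

Duration is start − end for each: (1200 − 1000) + (2500 − 2300) + (720 − 635) + (201.4 − 145) + (1600 − 1400) + (1000 − 720).
That is 200 + 200 + 85 + 56.4 + 200 + 280, which totals 1021.4 million years.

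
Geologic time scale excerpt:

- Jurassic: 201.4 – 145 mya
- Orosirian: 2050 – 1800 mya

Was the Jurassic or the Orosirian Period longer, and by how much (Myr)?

Jurassic: 201.4 − 145 = 56.4 Myr.
Orosirian: 2050 − 1800 = 250 Myr.
Difference: 250 − 56.4 = 193.6 Myr, so the Orosirian was longer.

Orosirian, by 193.6 million years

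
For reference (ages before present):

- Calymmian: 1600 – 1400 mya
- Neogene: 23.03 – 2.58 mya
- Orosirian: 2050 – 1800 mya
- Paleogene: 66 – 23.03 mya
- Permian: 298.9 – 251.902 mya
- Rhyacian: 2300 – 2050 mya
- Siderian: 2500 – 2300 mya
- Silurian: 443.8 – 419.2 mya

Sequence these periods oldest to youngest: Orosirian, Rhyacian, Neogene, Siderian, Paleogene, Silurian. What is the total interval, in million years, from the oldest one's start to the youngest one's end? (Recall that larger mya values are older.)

Start ages (Ma): Siderian 2500, Rhyacian 2300, Orosirian 2050, Silurian 443.8, Paleogene 66, Neogene 23.03.
Ordered oldest to youngest: Siderian, Rhyacian, Orosirian, Silurian, Paleogene, Neogene.
Span = 2500 − 2.58 = 2497.42 Myr.

Siderian → Rhyacian → Orosirian → Silurian → Paleogene → Neogene; total span 2497.42 Myr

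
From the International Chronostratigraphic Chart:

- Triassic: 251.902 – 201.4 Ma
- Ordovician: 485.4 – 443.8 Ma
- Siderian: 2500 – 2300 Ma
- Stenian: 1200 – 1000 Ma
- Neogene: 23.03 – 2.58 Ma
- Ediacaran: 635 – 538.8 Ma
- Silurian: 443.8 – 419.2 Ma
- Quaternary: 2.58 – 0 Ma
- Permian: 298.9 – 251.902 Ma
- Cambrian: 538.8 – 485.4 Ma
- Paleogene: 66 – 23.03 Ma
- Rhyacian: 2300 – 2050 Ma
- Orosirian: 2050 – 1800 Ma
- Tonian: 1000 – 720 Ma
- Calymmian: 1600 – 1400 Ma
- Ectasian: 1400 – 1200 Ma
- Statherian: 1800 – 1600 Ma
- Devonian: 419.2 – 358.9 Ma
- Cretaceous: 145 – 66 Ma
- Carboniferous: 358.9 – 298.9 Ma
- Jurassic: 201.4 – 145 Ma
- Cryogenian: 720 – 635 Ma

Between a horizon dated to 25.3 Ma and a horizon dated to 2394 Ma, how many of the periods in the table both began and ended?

18

The older date is 2394 Ma and the younger is 25.3 Ma.
Periods with start < 2394 and end > 25.3 Ma: Rhyacian (2300–2050), Orosirian (2050–1800), Statherian (1800–1600), Calymmian (1600–1400), Ectasian (1400–1200), Stenian (1200–1000), Tonian (1000–720), Cryogenian (720–635), Ediacaran (635–538.8), Cambrian (538.8–485.4), Ordovician (485.4–443.8), Silurian (443.8–419.2), Devonian (419.2–358.9), Carboniferous (358.9–298.9), Permian (298.9–251.902), Triassic (251.902–201.4), Jurassic (201.4–145), Cretaceous (145–66).
That is 18 complete periods.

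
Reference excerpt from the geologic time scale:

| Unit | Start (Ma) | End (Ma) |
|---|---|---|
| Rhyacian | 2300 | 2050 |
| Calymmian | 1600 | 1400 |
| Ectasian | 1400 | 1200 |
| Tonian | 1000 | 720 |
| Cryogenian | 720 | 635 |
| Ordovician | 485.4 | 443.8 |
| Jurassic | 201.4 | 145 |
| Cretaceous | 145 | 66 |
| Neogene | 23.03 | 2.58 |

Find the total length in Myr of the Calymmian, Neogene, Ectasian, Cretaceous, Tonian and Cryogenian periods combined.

Duration is start − end for each: (1600 − 1400) + (23.03 − 2.58) + (1400 − 1200) + (145 − 66) + (1000 − 720) + (720 − 635).
That is 200 + 20.45 + 200 + 79 + 280 + 85, which totals 864.45 million years.

864.45 million years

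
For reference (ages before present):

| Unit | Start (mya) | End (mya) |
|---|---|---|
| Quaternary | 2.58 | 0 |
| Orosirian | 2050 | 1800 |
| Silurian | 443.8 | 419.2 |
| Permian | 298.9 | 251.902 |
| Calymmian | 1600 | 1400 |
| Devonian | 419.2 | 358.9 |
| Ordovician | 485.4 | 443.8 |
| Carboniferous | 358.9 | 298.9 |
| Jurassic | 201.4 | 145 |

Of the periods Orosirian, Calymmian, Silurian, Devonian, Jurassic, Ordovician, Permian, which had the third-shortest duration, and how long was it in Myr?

Start − end for each: Orosirian 2050 − 1800 = 250; Calymmian 1600 − 1400 = 200; Silurian 443.8 − 419.2 = 24.6; Devonian 419.2 − 358.9 = 60.3; Jurassic 201.4 − 145 = 56.4; Ordovician 485.4 − 443.8 = 41.6; Permian 298.9 − 251.902 = 46.998.
Ranking these from shortest: Silurian < Ordovician < Permian < Jurassic < Devonian < Calymmian < Orosirian.
Position 3 in that ranking is Permian, which lasted 46.998 Myr.

Permian, 46.998 million years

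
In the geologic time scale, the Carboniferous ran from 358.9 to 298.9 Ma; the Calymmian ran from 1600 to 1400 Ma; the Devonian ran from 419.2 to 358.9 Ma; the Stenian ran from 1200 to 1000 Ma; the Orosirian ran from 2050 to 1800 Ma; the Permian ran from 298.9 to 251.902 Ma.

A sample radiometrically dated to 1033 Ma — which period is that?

Stenian

1033 Ma lies between 1200 and 1000 Ma, so it falls in the Stenian.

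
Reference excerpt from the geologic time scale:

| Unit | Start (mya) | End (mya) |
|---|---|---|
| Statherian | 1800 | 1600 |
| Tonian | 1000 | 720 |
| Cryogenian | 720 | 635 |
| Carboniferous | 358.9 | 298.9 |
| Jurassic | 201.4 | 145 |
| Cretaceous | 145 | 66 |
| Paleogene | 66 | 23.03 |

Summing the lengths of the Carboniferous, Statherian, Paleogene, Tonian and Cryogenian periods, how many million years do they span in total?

667.97 million years

Each duration: Carboniferous = 60; Statherian = 200; Paleogene = 42.97; Tonian = 280; Cryogenian = 85.
Sum: 60 + 200 + 42.97 + 280 + 85 = 667.97 Myr.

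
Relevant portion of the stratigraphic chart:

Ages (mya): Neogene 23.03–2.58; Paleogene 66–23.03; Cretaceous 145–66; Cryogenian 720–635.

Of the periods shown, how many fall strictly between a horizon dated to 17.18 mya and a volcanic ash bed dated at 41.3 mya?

The older date is 41.3 Ma and the younger is 17.18 Ma.
No period both begins after 41.3 Ma and ends before 17.18 Ma, so the count is 0.

0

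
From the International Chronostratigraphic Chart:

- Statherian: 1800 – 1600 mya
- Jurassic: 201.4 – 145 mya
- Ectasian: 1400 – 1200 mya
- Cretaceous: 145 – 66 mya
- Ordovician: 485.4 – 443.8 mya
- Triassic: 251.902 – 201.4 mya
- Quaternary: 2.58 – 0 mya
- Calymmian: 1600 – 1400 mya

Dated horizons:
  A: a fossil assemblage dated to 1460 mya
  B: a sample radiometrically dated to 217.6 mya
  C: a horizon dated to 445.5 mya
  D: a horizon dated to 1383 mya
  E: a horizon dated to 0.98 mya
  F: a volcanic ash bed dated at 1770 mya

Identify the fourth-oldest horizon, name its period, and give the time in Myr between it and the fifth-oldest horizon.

C, in the Ordovician; 227.9 million years to B

Sorted oldest-first by Ma: F (1770), A (1460), D (1383), C (445.5), B (217.6), E (0.98).
The fourth oldest is C at 445.5 Ma, which lies in 485.4–443.8 Ma: the Ordovician.
The fifth oldest is B at 217.6 Ma; separation = |445.5 − 217.6| = 227.9 Myr.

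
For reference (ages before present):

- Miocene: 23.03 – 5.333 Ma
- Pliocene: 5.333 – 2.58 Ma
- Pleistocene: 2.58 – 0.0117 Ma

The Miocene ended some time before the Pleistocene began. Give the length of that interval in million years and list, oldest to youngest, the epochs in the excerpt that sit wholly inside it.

2.753 million years; Pliocene

The Miocene closes at 5.333 Ma and the Pleistocene opens at 2.58 Ma, so the interval is 5.333 − 2.58 = 2.753 Myr.
An epoch fits inside if it starts at or after 5.333 Ma and ends at or before 2.58 Ma; oldest first that gives Pliocene.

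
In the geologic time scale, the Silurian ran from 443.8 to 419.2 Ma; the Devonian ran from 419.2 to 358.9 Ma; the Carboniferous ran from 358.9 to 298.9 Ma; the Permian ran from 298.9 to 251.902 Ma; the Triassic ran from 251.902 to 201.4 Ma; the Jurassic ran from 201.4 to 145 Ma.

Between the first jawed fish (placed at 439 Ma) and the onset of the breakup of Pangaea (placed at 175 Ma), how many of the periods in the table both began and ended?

439 Ma sits inside the Silurian (443.8–419.2) and 175 Ma inside the Jurassic (201.4–145); neither of those is wholly between the two dates.
The listed periods lying completely between them are Devonian, Carboniferous, Permian, Triassic — 4 in all.

4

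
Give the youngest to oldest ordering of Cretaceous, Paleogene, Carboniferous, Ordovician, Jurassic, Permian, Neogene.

Group by era (each group listed oldest first) — Paleozoic: Ordovician, Carboniferous, Permian; Mesozoic: Jurassic, Cretaceous; Cenozoic: Paleogene, Neogene. The eras run Paleozoic → Mesozoic → Cenozoic. Concatenating the groups in that era order and then reversing gives youngest to oldest.

Neogene, Paleogene, Cretaceous, Jurassic, Permian, Carboniferous, Ordovician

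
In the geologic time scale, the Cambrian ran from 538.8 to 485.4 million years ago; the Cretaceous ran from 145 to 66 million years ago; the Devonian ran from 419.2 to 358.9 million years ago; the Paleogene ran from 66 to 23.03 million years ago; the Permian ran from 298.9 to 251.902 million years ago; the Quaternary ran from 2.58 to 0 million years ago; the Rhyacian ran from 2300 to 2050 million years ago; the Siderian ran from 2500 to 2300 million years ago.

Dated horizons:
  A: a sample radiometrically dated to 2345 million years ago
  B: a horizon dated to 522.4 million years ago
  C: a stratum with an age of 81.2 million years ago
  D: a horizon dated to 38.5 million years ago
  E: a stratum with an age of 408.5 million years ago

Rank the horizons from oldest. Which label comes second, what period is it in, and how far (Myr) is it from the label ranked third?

Larger Ma means older, so oldest first: A 2345 > B 522.4 > E 408.5 > C 81.2 > D 38.5.
Counting 2 along gives B (522.4 Ma); the excerpt puts that inside the Cambrian, 538.8–485.4 Ma.
Next in line is E (408.5 Ma), and 522.4 − 408.5 = 113.9 Myr.

B, in the Cambrian; 113.9 million years to E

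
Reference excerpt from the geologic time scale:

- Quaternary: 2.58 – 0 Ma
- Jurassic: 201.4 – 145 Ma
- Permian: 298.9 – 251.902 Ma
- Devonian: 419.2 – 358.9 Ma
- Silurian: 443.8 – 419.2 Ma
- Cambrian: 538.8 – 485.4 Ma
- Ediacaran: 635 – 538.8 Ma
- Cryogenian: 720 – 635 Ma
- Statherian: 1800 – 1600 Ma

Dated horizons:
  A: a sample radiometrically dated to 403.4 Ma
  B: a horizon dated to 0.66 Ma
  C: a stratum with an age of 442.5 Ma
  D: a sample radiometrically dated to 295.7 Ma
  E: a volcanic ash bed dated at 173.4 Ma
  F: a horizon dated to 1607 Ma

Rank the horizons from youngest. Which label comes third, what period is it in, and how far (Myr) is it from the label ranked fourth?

Smaller Ma means younger, so youngest first: B 0.66 < E 173.4 < D 295.7 < A 403.4 < C 442.5 < F 1607.
Counting 3 along gives D (295.7 Ma); the excerpt puts that inside the Permian, 298.9–251.902 Ma.
Next in line is A (403.4 Ma), and 403.4 − 295.7 = 107.7 Myr.

D, in the Permian; 107.7 million years to A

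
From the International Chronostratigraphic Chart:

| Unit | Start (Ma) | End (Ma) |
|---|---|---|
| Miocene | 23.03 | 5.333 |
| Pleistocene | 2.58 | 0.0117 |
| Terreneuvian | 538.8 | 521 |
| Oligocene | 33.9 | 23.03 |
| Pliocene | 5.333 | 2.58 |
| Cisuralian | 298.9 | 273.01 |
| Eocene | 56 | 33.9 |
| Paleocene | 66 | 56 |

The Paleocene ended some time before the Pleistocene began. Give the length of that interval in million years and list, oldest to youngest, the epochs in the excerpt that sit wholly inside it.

53.42 million years; Eocene, Oligocene, Miocene, Pliocene

End of Paleocene = 56 Ma; start of Pleistocene = 2.58 Ma.
Gap = 56 − 2.58 = 53.42 Myr.
Epochs wholly inside 56–2.58 Ma: Eocene (56–33.9), Oligocene (33.9–23.03), Miocene (23.03–5.333), Pliocene (5.333–2.58).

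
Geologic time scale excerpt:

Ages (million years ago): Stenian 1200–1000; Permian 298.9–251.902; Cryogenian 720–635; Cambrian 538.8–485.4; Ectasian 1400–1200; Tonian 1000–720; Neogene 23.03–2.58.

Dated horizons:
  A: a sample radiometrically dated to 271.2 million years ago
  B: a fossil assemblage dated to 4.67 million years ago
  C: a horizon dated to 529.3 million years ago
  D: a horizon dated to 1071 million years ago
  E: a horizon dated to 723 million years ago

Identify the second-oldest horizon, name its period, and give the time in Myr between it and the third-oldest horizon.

E, in the Tonian; 193.7 million years to C

Sorted oldest-first by Ma: D (1071), E (723), C (529.3), A (271.2), B (4.67).
The second oldest is E at 723 Ma, which lies in 1000–720 Ma: the Tonian.
The third oldest is C at 529.3 Ma; separation = |723 − 529.3| = 193.7 Myr.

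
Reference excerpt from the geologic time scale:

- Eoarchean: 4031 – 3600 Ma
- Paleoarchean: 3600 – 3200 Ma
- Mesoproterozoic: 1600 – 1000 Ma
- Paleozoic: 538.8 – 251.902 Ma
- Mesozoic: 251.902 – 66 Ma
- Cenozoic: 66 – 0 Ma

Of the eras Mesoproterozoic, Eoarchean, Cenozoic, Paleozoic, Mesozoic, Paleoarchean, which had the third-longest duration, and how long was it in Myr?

Paleoarchean, 400 million years

Durations: Mesoproterozoic 600; Eoarchean 431; Cenozoic 66; Paleozoic 286.898; Mesozoic 185.902; Paleoarchean 400 Myr.
Sorted longest-first: Mesoproterozoic (600), Eoarchean (431), Paleoarchean (400), Paleozoic (286.898), Mesozoic (185.902), Cenozoic (66).
The third longest is Paleoarchean at 400 Myr.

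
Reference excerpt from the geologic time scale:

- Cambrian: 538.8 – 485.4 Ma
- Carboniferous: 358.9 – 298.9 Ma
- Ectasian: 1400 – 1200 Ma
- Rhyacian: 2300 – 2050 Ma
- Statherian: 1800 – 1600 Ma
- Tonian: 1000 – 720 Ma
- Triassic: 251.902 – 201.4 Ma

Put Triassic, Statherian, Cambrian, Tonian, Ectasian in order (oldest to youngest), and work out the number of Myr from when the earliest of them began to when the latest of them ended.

Start ages (Ma): Statherian 1800, Ectasian 1400, Tonian 1000, Cambrian 538.8, Triassic 251.902.
Ordered oldest to youngest: Statherian, Ectasian, Tonian, Cambrian, Triassic.
Span = 1800 − 201.4 = 1598.6 Myr.

Statherian → Ectasian → Tonian → Cambrian → Triassic; total span 1598.6 Myr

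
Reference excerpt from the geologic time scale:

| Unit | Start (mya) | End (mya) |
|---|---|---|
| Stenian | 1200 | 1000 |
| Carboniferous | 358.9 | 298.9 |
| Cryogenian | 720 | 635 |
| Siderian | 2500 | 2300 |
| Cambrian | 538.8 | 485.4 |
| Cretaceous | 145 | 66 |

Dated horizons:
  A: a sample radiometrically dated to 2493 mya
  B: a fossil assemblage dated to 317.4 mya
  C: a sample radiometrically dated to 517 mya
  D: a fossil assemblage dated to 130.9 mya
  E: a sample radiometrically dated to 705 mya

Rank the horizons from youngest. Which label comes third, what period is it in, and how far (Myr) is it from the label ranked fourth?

C, in the Cambrian; 188 million years to E

Smaller Ma means younger, so youngest first: D 130.9 < B 317.4 < C 517 < E 705 < A 2493.
Counting 3 along gives C (517 Ma); the excerpt puts that inside the Cambrian, 538.8–485.4 Ma.
Next in line is E (705 Ma), and 705 − 517 = 188 Myr.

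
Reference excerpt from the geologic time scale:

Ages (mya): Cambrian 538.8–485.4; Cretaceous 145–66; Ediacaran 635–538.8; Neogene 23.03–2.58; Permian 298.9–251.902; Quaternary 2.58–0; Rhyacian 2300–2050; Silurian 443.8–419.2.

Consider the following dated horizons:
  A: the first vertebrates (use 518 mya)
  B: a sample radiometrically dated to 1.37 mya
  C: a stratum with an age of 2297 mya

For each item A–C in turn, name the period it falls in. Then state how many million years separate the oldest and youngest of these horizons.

A — Cambrian; B — Quaternary; C — Rhyacian; span 2295.63 million years

A: 518 Ma lies in 538.8–485.4 Ma, so Cambrian.
B: 1.37 Ma lies in 2.58–0 Ma, so Quaternary.
C: 2297 Ma lies in 2300–2050 Ma, so Rhyacian.
Oldest = 2297 Ma, youngest = 1.37 Ma → span 2295.63 Myr.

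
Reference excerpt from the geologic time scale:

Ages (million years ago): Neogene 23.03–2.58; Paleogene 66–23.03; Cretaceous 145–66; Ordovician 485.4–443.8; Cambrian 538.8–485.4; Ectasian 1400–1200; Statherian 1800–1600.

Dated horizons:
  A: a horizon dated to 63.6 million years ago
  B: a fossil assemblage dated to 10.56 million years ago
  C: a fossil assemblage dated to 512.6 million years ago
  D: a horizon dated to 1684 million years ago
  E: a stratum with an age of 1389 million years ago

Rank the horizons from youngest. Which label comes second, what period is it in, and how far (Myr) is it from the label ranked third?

A, in the Paleogene; 449 million years to C

Smaller Ma means younger, so youngest first: B 10.56 < A 63.6 < C 512.6 < E 1389 < D 1684.
Counting 2 along gives A (63.6 Ma); the excerpt puts that inside the Paleogene, 66–23.03 Ma.
Next in line is C (512.6 Ma), and 512.6 − 63.6 = 449 Myr.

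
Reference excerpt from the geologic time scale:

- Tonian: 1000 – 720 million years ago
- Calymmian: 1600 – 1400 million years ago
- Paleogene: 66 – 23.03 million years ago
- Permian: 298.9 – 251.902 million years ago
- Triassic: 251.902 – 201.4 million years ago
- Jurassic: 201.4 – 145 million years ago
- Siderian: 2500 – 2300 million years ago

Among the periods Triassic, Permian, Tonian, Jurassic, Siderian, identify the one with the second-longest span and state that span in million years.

Durations: Triassic 50.502; Permian 46.998; Tonian 280; Jurassic 56.4; Siderian 200 Myr.
Sorted longest-first: Tonian (280), Siderian (200), Jurassic (56.4), Triassic (50.502), Permian (46.998).
The second longest is Siderian at 200 Myr.

Siderian, 200 million years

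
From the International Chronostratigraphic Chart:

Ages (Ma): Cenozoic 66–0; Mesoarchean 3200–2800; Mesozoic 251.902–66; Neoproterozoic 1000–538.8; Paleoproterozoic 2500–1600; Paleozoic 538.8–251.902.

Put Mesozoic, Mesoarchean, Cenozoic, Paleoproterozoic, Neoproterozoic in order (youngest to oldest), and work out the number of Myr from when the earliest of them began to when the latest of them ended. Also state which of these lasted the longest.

From the excerpt: Mesozoic 251.902–66; Mesoarchean 3200–2800; Cenozoic 66–0; Paleoproterozoic 2500–1600; Neoproterozoic 1000–538.8 (Ma).
Larger Ma is earlier, so the oldest is Mesoarchean and the youngest is Cenozoic; youngest to oldest: Cenozoic, Mesozoic, Neoproterozoic, Paleoproterozoic, Mesoarchean.
Oldest start 3200 minus youngest end 0 gives 3200 Myr overall.
Individual lengths (start − end): Mesoarchean 400; Neoproterozoic 461.2; Paleoproterozoic 900; Mesozoic 185.902; Cenozoic 66. The largest is Paleoproterozoic at 900 Myr.

Cenozoic, Mesozoic, Neoproterozoic, Paleoproterozoic, Mesoarchean; total span 3200 Myr; longest is Paleoproterozoic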